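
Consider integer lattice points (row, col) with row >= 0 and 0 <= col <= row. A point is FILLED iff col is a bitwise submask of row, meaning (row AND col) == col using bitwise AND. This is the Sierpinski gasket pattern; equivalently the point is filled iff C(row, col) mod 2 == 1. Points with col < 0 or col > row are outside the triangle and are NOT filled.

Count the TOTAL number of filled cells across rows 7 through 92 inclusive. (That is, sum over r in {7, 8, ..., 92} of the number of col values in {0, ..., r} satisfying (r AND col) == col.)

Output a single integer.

Answer: 1068

Derivation:
r7=111 pc3: +8 =8
r8=1000 pc1: +2 =10
r9=1001 pc2: +4 =14
r10=1010 pc2: +4 =18
r11=1011 pc3: +8 =26
r12=1100 pc2: +4 =30
r13=1101 pc3: +8 =38
r14=1110 pc3: +8 =46
r15=1111 pc4: +16 =62
r16=10000 pc1: +2 =64
r17=10001 pc2: +4 =68
r18=10010 pc2: +4 =72
r19=10011 pc3: +8 =80
r20=10100 pc2: +4 =84
r21=10101 pc3: +8 =92
r22=10110 pc3: +8 =100
r23=10111 pc4: +16 =116
r24=11000 pc2: +4 =120
r25=11001 pc3: +8 =128
r26=11010 pc3: +8 =136
r27=11011 pc4: +16 =152
r28=11100 pc3: +8 =160
r29=11101 pc4: +16 =176
r30=11110 pc4: +16 =192
r31=11111 pc5: +32 =224
r32=100000 pc1: +2 =226
r33=100001 pc2: +4 =230
r34=100010 pc2: +4 =234
r35=100011 pc3: +8 =242
r36=100100 pc2: +4 =246
r37=100101 pc3: +8 =254
r38=100110 pc3: +8 =262
r39=100111 pc4: +16 =278
r40=101000 pc2: +4 =282
r41=101001 pc3: +8 =290
r42=101010 pc3: +8 =298
r43=101011 pc4: +16 =314
r44=101100 pc3: +8 =322
r45=101101 pc4: +16 =338
r46=101110 pc4: +16 =354
r47=101111 pc5: +32 =386
r48=110000 pc2: +4 =390
r49=110001 pc3: +8 =398
r50=110010 pc3: +8 =406
r51=110011 pc4: +16 =422
r52=110100 pc3: +8 =430
r53=110101 pc4: +16 =446
r54=110110 pc4: +16 =462
r55=110111 pc5: +32 =494
r56=111000 pc3: +8 =502
r57=111001 pc4: +16 =518
r58=111010 pc4: +16 =534
r59=111011 pc5: +32 =566
r60=111100 pc4: +16 =582
r61=111101 pc5: +32 =614
r62=111110 pc5: +32 =646
r63=111111 pc6: +64 =710
r64=1000000 pc1: +2 =712
r65=1000001 pc2: +4 =716
r66=1000010 pc2: +4 =720
r67=1000011 pc3: +8 =728
r68=1000100 pc2: +4 =732
r69=1000101 pc3: +8 =740
r70=1000110 pc3: +8 =748
r71=1000111 pc4: +16 =764
r72=1001000 pc2: +4 =768
r73=1001001 pc3: +8 =776
r74=1001010 pc3: +8 =784
r75=1001011 pc4: +16 =800
r76=1001100 pc3: +8 =808
r77=1001101 pc4: +16 =824
r78=1001110 pc4: +16 =840
r79=1001111 pc5: +32 =872
r80=1010000 pc2: +4 =876
r81=1010001 pc3: +8 =884
r82=1010010 pc3: +8 =892
r83=1010011 pc4: +16 =908
r84=1010100 pc3: +8 =916
r85=1010101 pc4: +16 =932
r86=1010110 pc4: +16 =948
r87=1010111 pc5: +32 =980
r88=1011000 pc3: +8 =988
r89=1011001 pc4: +16 =1004
r90=1011010 pc4: +16 =1020
r91=1011011 pc5: +32 =1052
r92=1011100 pc4: +16 =1068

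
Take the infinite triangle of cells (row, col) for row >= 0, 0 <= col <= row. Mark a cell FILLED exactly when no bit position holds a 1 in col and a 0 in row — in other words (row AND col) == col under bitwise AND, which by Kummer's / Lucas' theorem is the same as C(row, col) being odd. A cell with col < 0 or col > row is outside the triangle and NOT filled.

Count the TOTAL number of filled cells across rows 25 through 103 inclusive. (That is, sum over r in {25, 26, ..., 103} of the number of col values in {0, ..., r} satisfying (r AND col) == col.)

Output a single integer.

r25=11001 pc3: +8 =8
r26=11010 pc3: +8 =16
r27=11011 pc4: +16 =32
r28=11100 pc3: +8 =40
r29=11101 pc4: +16 =56
r30=11110 pc4: +16 =72
r31=11111 pc5: +32 =104
r32=100000 pc1: +2 =106
r33=100001 pc2: +4 =110
r34=100010 pc2: +4 =114
r35=100011 pc3: +8 =122
r36=100100 pc2: +4 =126
r37=100101 pc3: +8 =134
r38=100110 pc3: +8 =142
r39=100111 pc4: +16 =158
r40=101000 pc2: +4 =162
r41=101001 pc3: +8 =170
r42=101010 pc3: +8 =178
r43=101011 pc4: +16 =194
r44=101100 pc3: +8 =202
r45=101101 pc4: +16 =218
r46=101110 pc4: +16 =234
r47=101111 pc5: +32 =266
r48=110000 pc2: +4 =270
r49=110001 pc3: +8 =278
r50=110010 pc3: +8 =286
r51=110011 pc4: +16 =302
r52=110100 pc3: +8 =310
r53=110101 pc4: +16 =326
r54=110110 pc4: +16 =342
r55=110111 pc5: +32 =374
r56=111000 pc3: +8 =382
r57=111001 pc4: +16 =398
r58=111010 pc4: +16 =414
r59=111011 pc5: +32 =446
r60=111100 pc4: +16 =462
r61=111101 pc5: +32 =494
r62=111110 pc5: +32 =526
r63=111111 pc6: +64 =590
r64=1000000 pc1: +2 =592
r65=1000001 pc2: +4 =596
r66=1000010 pc2: +4 =600
r67=1000011 pc3: +8 =608
r68=1000100 pc2: +4 =612
r69=1000101 pc3: +8 =620
r70=1000110 pc3: +8 =628
r71=1000111 pc4: +16 =644
r72=1001000 pc2: +4 =648
r73=1001001 pc3: +8 =656
r74=1001010 pc3: +8 =664
r75=1001011 pc4: +16 =680
r76=1001100 pc3: +8 =688
r77=1001101 pc4: +16 =704
r78=1001110 pc4: +16 =720
r79=1001111 pc5: +32 =752
r80=1010000 pc2: +4 =756
r81=1010001 pc3: +8 =764
r82=1010010 pc3: +8 =772
r83=1010011 pc4: +16 =788
r84=1010100 pc3: +8 =796
r85=1010101 pc4: +16 =812
r86=1010110 pc4: +16 =828
r87=1010111 pc5: +32 =860
r88=1011000 pc3: +8 =868
r89=1011001 pc4: +16 =884
r90=1011010 pc4: +16 =900
r91=1011011 pc5: +32 =932
r92=1011100 pc4: +16 =948
r93=1011101 pc5: +32 =980
r94=1011110 pc5: +32 =1012
r95=1011111 pc6: +64 =1076
r96=1100000 pc2: +4 =1080
r97=1100001 pc3: +8 =1088
r98=1100010 pc3: +8 =1096
r99=1100011 pc4: +16 =1112
r100=1100100 pc3: +8 =1120
r101=1100101 pc4: +16 =1136
r102=1100110 pc4: +16 =1152
r103=1100111 pc5: +32 =1184

Answer: 1184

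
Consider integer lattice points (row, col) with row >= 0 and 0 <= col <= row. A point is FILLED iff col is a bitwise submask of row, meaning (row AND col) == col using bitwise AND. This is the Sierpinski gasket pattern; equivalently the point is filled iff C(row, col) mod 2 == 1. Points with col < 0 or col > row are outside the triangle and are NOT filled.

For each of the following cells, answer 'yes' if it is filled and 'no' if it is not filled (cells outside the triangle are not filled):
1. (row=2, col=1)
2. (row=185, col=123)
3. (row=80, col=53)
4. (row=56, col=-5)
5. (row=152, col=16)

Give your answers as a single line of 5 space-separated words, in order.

Answer: no no no no yes

Derivation:
(2,1): row=0b10, col=0b1, row AND col = 0b0 = 0; 0 != 1 -> empty
(185,123): row=0b10111001, col=0b1111011, row AND col = 0b111001 = 57; 57 != 123 -> empty
(80,53): row=0b1010000, col=0b110101, row AND col = 0b10000 = 16; 16 != 53 -> empty
(56,-5): col outside [0, 56] -> not filled
(152,16): row=0b10011000, col=0b10000, row AND col = 0b10000 = 16; 16 == 16 -> filled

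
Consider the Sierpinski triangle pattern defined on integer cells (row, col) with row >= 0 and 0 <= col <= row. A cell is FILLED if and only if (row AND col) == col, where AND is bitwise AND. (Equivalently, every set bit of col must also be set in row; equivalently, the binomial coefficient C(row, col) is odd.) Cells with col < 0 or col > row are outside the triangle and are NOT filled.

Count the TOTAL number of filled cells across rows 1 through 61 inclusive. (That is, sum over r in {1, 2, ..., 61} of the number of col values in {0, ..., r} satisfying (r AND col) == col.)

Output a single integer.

r1=1 pc1: +2 =2
r2=10 pc1: +2 =4
r3=11 pc2: +4 =8
r4=100 pc1: +2 =10
r5=101 pc2: +4 =14
r6=110 pc2: +4 =18
r7=111 pc3: +8 =26
r8=1000 pc1: +2 =28
r9=1001 pc2: +4 =32
r10=1010 pc2: +4 =36
r11=1011 pc3: +8 =44
r12=1100 pc2: +4 =48
r13=1101 pc3: +8 =56
r14=1110 pc3: +8 =64
r15=1111 pc4: +16 =80
r16=10000 pc1: +2 =82
r17=10001 pc2: +4 =86
r18=10010 pc2: +4 =90
r19=10011 pc3: +8 =98
r20=10100 pc2: +4 =102
r21=10101 pc3: +8 =110
r22=10110 pc3: +8 =118
r23=10111 pc4: +16 =134
r24=11000 pc2: +4 =138
r25=11001 pc3: +8 =146
r26=11010 pc3: +8 =154
r27=11011 pc4: +16 =170
r28=11100 pc3: +8 =178
r29=11101 pc4: +16 =194
r30=11110 pc4: +16 =210
r31=11111 pc5: +32 =242
r32=100000 pc1: +2 =244
r33=100001 pc2: +4 =248
r34=100010 pc2: +4 =252
r35=100011 pc3: +8 =260
r36=100100 pc2: +4 =264
r37=100101 pc3: +8 =272
r38=100110 pc3: +8 =280
r39=100111 pc4: +16 =296
r40=101000 pc2: +4 =300
r41=101001 pc3: +8 =308
r42=101010 pc3: +8 =316
r43=101011 pc4: +16 =332
r44=101100 pc3: +8 =340
r45=101101 pc4: +16 =356
r46=101110 pc4: +16 =372
r47=101111 pc5: +32 =404
r48=110000 pc2: +4 =408
r49=110001 pc3: +8 =416
r50=110010 pc3: +8 =424
r51=110011 pc4: +16 =440
r52=110100 pc3: +8 =448
r53=110101 pc4: +16 =464
r54=110110 pc4: +16 =480
r55=110111 pc5: +32 =512
r56=111000 pc3: +8 =520
r57=111001 pc4: +16 =536
r58=111010 pc4: +16 =552
r59=111011 pc5: +32 =584
r60=111100 pc4: +16 =600
r61=111101 pc5: +32 =632

Answer: 632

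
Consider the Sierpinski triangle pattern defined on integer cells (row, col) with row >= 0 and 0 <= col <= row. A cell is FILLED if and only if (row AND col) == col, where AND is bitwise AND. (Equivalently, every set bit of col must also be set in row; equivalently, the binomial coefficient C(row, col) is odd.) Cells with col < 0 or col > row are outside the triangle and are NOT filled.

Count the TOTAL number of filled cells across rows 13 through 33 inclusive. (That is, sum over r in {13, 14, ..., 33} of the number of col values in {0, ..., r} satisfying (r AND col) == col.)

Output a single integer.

Answer: 200

Derivation:
r13=1101 pc3: +8 =8
r14=1110 pc3: +8 =16
r15=1111 pc4: +16 =32
r16=10000 pc1: +2 =34
r17=10001 pc2: +4 =38
r18=10010 pc2: +4 =42
r19=10011 pc3: +8 =50
r20=10100 pc2: +4 =54
r21=10101 pc3: +8 =62
r22=10110 pc3: +8 =70
r23=10111 pc4: +16 =86
r24=11000 pc2: +4 =90
r25=11001 pc3: +8 =98
r26=11010 pc3: +8 =106
r27=11011 pc4: +16 =122
r28=11100 pc3: +8 =130
r29=11101 pc4: +16 =146
r30=11110 pc4: +16 =162
r31=11111 pc5: +32 =194
r32=100000 pc1: +2 =196
r33=100001 pc2: +4 =200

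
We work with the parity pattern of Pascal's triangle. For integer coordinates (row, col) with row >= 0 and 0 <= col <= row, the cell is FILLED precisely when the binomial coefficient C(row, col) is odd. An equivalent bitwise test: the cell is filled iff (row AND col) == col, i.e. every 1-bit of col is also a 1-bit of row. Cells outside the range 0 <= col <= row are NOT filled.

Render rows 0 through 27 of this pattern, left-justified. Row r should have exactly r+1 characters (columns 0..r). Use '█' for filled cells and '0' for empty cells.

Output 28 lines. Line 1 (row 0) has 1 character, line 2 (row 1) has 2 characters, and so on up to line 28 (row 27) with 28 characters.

r0=0: █
r1=1: ██
r2=10: █0█
r3=11: ████
r4=100: █000█
r5=101: ██00██
r6=110: █0█0█0█
r7=111: ████████
r8=1000: █0000000█
r9=1001: ██000000██
r10=1010: █0█00000█0█
r11=1011: ████0000████
r12=1100: █000█000█000█
r13=1101: ██00██00██00██
r14=1110: █0█0█0█0█0█0█0█
r15=1111: ████████████████
r16=10000: █000000000000000█
r17=10001: ██00000000000000██
r18=10010: █0█0000000000000█0█
r19=10011: ████000000000000████
r20=10100: █000█00000000000█000█
r21=10101: ██00██0000000000██00██
r22=10110: █0█0█0█000000000█0█0█0█
r23=10111: ████████00000000████████
r24=11000: █0000000█0000000█0000000█
r25=11001: ██000000██000000██000000██
r26=11010: █0█00000█0█00000█0█00000█0█
r27=11011: ████0000████0000████0000████

Answer: █
██
█0█
████
█000█
██00██
█0█0█0█
████████
█0000000█
██000000██
█0█00000█0█
████0000████
█000█000█000█
██00██00██00██
█0█0█0█0█0█0█0█
████████████████
█000000000000000█
██00000000000000██
█0█0000000000000█0█
████000000000000████
█000█00000000000█000█
██00██0000000000██00██
█0█0█0█000000000█0█0█0█
████████00000000████████
█0000000█0000000█0000000█
██000000██000000██000000██
█0█00000█0█00000█0█00000█0█
████0000████0000████0000████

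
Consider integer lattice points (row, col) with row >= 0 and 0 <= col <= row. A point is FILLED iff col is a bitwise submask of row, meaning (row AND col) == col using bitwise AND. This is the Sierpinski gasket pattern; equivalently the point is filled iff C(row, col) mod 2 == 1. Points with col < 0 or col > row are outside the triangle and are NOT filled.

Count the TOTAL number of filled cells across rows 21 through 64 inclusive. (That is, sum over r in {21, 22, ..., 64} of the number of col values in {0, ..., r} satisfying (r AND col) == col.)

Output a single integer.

Answer: 628

Derivation:
r21=10101 pc3: +8 =8
r22=10110 pc3: +8 =16
r23=10111 pc4: +16 =32
r24=11000 pc2: +4 =36
r25=11001 pc3: +8 =44
r26=11010 pc3: +8 =52
r27=11011 pc4: +16 =68
r28=11100 pc3: +8 =76
r29=11101 pc4: +16 =92
r30=11110 pc4: +16 =108
r31=11111 pc5: +32 =140
r32=100000 pc1: +2 =142
r33=100001 pc2: +4 =146
r34=100010 pc2: +4 =150
r35=100011 pc3: +8 =158
r36=100100 pc2: +4 =162
r37=100101 pc3: +8 =170
r38=100110 pc3: +8 =178
r39=100111 pc4: +16 =194
r40=101000 pc2: +4 =198
r41=101001 pc3: +8 =206
r42=101010 pc3: +8 =214
r43=101011 pc4: +16 =230
r44=101100 pc3: +8 =238
r45=101101 pc4: +16 =254
r46=101110 pc4: +16 =270
r47=101111 pc5: +32 =302
r48=110000 pc2: +4 =306
r49=110001 pc3: +8 =314
r50=110010 pc3: +8 =322
r51=110011 pc4: +16 =338
r52=110100 pc3: +8 =346
r53=110101 pc4: +16 =362
r54=110110 pc4: +16 =378
r55=110111 pc5: +32 =410
r56=111000 pc3: +8 =418
r57=111001 pc4: +16 =434
r58=111010 pc4: +16 =450
r59=111011 pc5: +32 =482
r60=111100 pc4: +16 =498
r61=111101 pc5: +32 =530
r62=111110 pc5: +32 =562
r63=111111 pc6: +64 =626
r64=1000000 pc1: +2 =628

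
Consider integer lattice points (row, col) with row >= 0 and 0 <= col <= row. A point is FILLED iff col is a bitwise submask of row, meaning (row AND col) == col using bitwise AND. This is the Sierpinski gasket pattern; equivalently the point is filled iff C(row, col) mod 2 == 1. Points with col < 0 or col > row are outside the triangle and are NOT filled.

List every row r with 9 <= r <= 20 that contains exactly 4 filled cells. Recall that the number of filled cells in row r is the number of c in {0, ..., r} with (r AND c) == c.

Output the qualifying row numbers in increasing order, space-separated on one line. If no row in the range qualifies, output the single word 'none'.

Row r has 2^popcount(r) filled cells, so we need popcount(r) = log2(4) = 2.
Scan r = 9..20 and keep those with exactly 2 one-bits:
r=9=1001 popcount=2 -> KEEP
r=10=1010 popcount=2 -> KEEP
r=11=1011 popcount=3 -> skip
r=12=1100 popcount=2 -> KEEP
r=13=1101 popcount=3 -> skip
r=14=1110 popcount=3 -> skip
r=15=1111 popcount=4 -> skip
r=16=10000 popcount=1 -> skip
r=17=10001 popcount=2 -> KEEP
r=18=10010 popcount=2 -> KEEP
r=19=10011 popcount=3 -> skip
r=20=10100 popcount=2 -> KEEP
Kept rows: 9 10 12 17 18 20

Answer: 9 10 12 17 18 20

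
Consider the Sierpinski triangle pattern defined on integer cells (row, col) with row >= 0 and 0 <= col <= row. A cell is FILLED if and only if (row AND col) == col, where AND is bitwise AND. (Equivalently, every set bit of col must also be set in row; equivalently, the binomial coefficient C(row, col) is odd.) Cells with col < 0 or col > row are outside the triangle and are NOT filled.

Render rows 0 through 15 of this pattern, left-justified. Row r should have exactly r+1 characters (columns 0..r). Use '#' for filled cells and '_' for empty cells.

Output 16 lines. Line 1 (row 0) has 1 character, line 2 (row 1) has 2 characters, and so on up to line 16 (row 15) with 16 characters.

r0=0: #
r1=1: ##
r2=10: #_#
r3=11: ####
r4=100: #___#
r5=101: ##__##
r6=110: #_#_#_#
r7=111: ########
r8=1000: #_______#
r9=1001: ##______##
r10=1010: #_#_____#_#
r11=1011: ####____####
r12=1100: #___#___#___#
r13=1101: ##__##__##__##
r14=1110: #_#_#_#_#_#_#_#
r15=1111: ################

Answer: #
##
#_#
####
#___#
##__##
#_#_#_#
########
#_______#
##______##
#_#_____#_#
####____####
#___#___#___#
##__##__##__##
#_#_#_#_#_#_#_#
################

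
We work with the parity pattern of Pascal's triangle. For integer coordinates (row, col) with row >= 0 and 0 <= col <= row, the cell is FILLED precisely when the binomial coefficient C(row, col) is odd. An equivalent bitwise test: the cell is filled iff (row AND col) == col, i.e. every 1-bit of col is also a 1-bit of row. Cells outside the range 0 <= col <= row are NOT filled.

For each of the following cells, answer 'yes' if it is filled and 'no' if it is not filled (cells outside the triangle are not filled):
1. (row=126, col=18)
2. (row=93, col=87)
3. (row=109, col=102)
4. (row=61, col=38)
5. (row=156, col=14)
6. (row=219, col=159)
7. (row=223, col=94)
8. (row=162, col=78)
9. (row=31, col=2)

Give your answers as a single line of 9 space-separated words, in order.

(126,18): row=0b1111110, col=0b10010, row AND col = 0b10010 = 18; 18 == 18 -> filled
(93,87): row=0b1011101, col=0b1010111, row AND col = 0b1010101 = 85; 85 != 87 -> empty
(109,102): row=0b1101101, col=0b1100110, row AND col = 0b1100100 = 100; 100 != 102 -> empty
(61,38): row=0b111101, col=0b100110, row AND col = 0b100100 = 36; 36 != 38 -> empty
(156,14): row=0b10011100, col=0b1110, row AND col = 0b1100 = 12; 12 != 14 -> empty
(219,159): row=0b11011011, col=0b10011111, row AND col = 0b10011011 = 155; 155 != 159 -> empty
(223,94): row=0b11011111, col=0b1011110, row AND col = 0b1011110 = 94; 94 == 94 -> filled
(162,78): row=0b10100010, col=0b1001110, row AND col = 0b10 = 2; 2 != 78 -> empty
(31,2): row=0b11111, col=0b10, row AND col = 0b10 = 2; 2 == 2 -> filled

Answer: yes no no no no no yes no yes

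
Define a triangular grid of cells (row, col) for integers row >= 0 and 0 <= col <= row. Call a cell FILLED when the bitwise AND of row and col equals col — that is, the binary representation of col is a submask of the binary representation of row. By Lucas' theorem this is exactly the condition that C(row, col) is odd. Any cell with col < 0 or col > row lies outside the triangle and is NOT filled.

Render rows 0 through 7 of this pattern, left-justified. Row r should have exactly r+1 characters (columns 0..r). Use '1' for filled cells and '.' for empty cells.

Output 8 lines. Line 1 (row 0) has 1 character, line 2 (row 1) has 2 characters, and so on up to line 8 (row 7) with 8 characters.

Answer: 1
11
1.1
1111
1...1
11..11
1.1.1.1
11111111

Derivation:
r0=0: 1
r1=1: 11
r2=10: 1.1
r3=11: 1111
r4=100: 1...1
r5=101: 11..11
r6=110: 1.1.1.1
r7=111: 11111111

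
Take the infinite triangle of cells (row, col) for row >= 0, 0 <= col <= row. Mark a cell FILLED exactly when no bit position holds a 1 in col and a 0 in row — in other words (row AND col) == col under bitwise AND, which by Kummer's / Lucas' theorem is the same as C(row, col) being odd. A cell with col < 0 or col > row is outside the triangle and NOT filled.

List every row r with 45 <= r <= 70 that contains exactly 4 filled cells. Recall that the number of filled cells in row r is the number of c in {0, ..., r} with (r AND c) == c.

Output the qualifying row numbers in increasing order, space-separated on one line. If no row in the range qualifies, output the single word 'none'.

Row r has 2^popcount(r) filled cells, so we need popcount(r) = log2(4) = 2.
Scan r = 45..70 and keep those with exactly 2 one-bits:
r=45=101101 popcount=4 -> skip
r=46=101110 popcount=4 -> skip
r=47=101111 popcount=5 -> skip
r=48=110000 popcount=2 -> KEEP
r=49=110001 popcount=3 -> skip
r=50=110010 popcount=3 -> skip
r=51=110011 popcount=4 -> skip
r=52=110100 popcount=3 -> skip
r=53=110101 popcount=4 -> skip
r=54=110110 popcount=4 -> skip
r=55=110111 popcount=5 -> skip
r=56=111000 popcount=3 -> skip
r=57=111001 popcount=4 -> skip
r=58=111010 popcount=4 -> skip
r=59=111011 popcount=5 -> skip
r=60=111100 popcount=4 -> skip
r=61=111101 popcount=5 -> skip
r=62=111110 popcount=5 -> skip
r=63=111111 popcount=6 -> skip
r=64=1000000 popcount=1 -> skip
r=65=1000001 popcount=2 -> KEEP
r=66=1000010 popcount=2 -> KEEP
r=67=1000011 popcount=3 -> skip
r=68=1000100 popcount=2 -> KEEP
r=69=1000101 popcount=3 -> skip
r=70=1000110 popcount=3 -> skip
Kept rows: 48 65 66 68

Answer: 48 65 66 68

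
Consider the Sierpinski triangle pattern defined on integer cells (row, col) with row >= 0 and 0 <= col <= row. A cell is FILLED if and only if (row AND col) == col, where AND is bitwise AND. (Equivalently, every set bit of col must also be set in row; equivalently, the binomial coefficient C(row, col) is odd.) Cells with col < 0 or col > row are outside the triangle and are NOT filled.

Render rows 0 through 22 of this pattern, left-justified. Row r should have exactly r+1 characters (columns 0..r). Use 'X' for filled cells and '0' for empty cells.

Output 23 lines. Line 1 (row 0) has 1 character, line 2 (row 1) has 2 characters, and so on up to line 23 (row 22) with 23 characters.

Answer: X
XX
X0X
XXXX
X000X
XX00XX
X0X0X0X
XXXXXXXX
X0000000X
XX000000XX
X0X00000X0X
XXXX0000XXXX
X000X000X000X
XX00XX00XX00XX
X0X0X0X0X0X0X0X
XXXXXXXXXXXXXXXX
X000000000000000X
XX00000000000000XX
X0X0000000000000X0X
XXXX000000000000XXXX
X000X00000000000X000X
XX00XX0000000000XX00XX
X0X0X0X000000000X0X0X0X

Derivation:
r0=0: X
r1=1: XX
r2=10: X0X
r3=11: XXXX
r4=100: X000X
r5=101: XX00XX
r6=110: X0X0X0X
r7=111: XXXXXXXX
r8=1000: X0000000X
r9=1001: XX000000XX
r10=1010: X0X00000X0X
r11=1011: XXXX0000XXXX
r12=1100: X000X000X000X
r13=1101: XX00XX00XX00XX
r14=1110: X0X0X0X0X0X0X0X
r15=1111: XXXXXXXXXXXXXXXX
r16=10000: X000000000000000X
r17=10001: XX00000000000000XX
r18=10010: X0X0000000000000X0X
r19=10011: XXXX000000000000XXXX
r20=10100: X000X00000000000X000X
r21=10101: XX00XX0000000000XX00XX
r22=10110: X0X0X0X000000000X0X0X0X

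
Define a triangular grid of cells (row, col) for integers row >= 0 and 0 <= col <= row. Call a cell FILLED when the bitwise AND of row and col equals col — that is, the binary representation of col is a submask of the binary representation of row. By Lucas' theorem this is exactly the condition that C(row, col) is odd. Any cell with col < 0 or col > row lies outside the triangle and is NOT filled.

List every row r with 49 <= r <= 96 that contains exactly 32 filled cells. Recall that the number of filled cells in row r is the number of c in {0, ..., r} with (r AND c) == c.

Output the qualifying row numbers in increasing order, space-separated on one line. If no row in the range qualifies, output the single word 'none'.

Row r has 2^popcount(r) filled cells, so we need popcount(r) = log2(32) = 5.
Scan r = 49..96 and keep those with exactly 5 one-bits:
r=49=110001 popcount=3 -> skip
r=50=110010 popcount=3 -> skip
r=51=110011 popcount=4 -> skip
r=52=110100 popcount=3 -> skip
r=53=110101 popcount=4 -> skip
r=54=110110 popcount=4 -> skip
r=55=110111 popcount=5 -> KEEP
r=56=111000 popcount=3 -> skip
r=57=111001 popcount=4 -> skip
r=58=111010 popcount=4 -> skip
r=59=111011 popcount=5 -> KEEP
r=60=111100 popcount=4 -> skip
r=61=111101 popcount=5 -> KEEP
r=62=111110 popcount=5 -> KEEP
r=63=111111 popcount=6 -> skip
r=64=1000000 popcount=1 -> skip
r=65=1000001 popcount=2 -> skip
r=66=1000010 popcount=2 -> skip
r=67=1000011 popcount=3 -> skip
r=68=1000100 popcount=2 -> skip
r=69=1000101 popcount=3 -> skip
r=70=1000110 popcount=3 -> skip
r=71=1000111 popcount=4 -> skip
r=72=1001000 popcount=2 -> skip
r=73=1001001 popcount=3 -> skip
r=74=1001010 popcount=3 -> skip
r=75=1001011 popcount=4 -> skip
r=76=1001100 popcount=3 -> skip
r=77=1001101 popcount=4 -> skip
r=78=1001110 popcount=4 -> skip
r=79=1001111 popcount=5 -> KEEP
r=80=1010000 popcount=2 -> skip
r=81=1010001 popcount=3 -> skip
r=82=1010010 popcount=3 -> skip
r=83=1010011 popcount=4 -> skip
r=84=1010100 popcount=3 -> skip
r=85=1010101 popcount=4 -> skip
r=86=1010110 popcount=4 -> skip
r=87=1010111 popcount=5 -> KEEP
r=88=1011000 popcount=3 -> skip
r=89=1011001 popcount=4 -> skip
r=90=1011010 popcount=4 -> skip
r=91=1011011 popcount=5 -> KEEP
r=92=1011100 popcount=4 -> skip
r=93=1011101 popcount=5 -> KEEP
r=94=1011110 popcount=5 -> KEEP
r=95=1011111 popcount=6 -> skip
r=96=1100000 popcount=2 -> skip
Kept rows: 55 59 61 62 79 87 91 93 94

Answer: 55 59 61 62 79 87 91 93 94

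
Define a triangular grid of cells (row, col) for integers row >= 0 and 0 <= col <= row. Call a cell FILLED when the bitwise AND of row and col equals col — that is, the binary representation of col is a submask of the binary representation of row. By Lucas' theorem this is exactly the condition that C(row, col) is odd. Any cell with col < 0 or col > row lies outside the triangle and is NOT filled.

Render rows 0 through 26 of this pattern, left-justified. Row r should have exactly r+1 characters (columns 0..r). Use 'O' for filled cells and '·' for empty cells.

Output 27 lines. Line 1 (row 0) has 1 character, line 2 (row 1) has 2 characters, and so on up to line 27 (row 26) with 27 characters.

r0=0: O
r1=1: OO
r2=10: O·O
r3=11: OOOO
r4=100: O···O
r5=101: OO··OO
r6=110: O·O·O·O
r7=111: OOOOOOOO
r8=1000: O·······O
r9=1001: OO······OO
r10=1010: O·O·····O·O
r11=1011: OOOO····OOOO
r12=1100: O···O···O···O
r13=1101: OO··OO··OO··OO
r14=1110: O·O·O·O·O·O·O·O
r15=1111: OOOOOOOOOOOOOOOO
r16=10000: O···············O
r17=10001: OO··············OO
r18=10010: O·O·············O·O
r19=10011: OOOO············OOOO
r20=10100: O···O···········O···O
r21=10101: OO··OO··········OO··OO
r22=10110: O·O·O·O·········O·O·O·O
r23=10111: OOOOOOOO········OOOOOOOO
r24=11000: O·······O·······O·······O
r25=11001: OO······OO······OO······OO
r26=11010: O·O·····O·O·····O·O·····O·O

Answer: O
OO
O·O
OOOO
O···O
OO··OO
O·O·O·O
OOOOOOOO
O·······O
OO······OO
O·O·····O·O
OOOO····OOOO
O···O···O···O
OO··OO··OO··OO
O·O·O·O·O·O·O·O
OOOOOOOOOOOOOOOO
O···············O
OO··············OO
O·O·············O·O
OOOO············OOOO
O···O···········O···O
OO··OO··········OO··OO
O·O·O·O·········O·O·O·O
OOOOOOOO········OOOOOOOO
O·······O·······O·······O
OO······OO······OO······OO
O·O·····O·O·····O·O·····O·O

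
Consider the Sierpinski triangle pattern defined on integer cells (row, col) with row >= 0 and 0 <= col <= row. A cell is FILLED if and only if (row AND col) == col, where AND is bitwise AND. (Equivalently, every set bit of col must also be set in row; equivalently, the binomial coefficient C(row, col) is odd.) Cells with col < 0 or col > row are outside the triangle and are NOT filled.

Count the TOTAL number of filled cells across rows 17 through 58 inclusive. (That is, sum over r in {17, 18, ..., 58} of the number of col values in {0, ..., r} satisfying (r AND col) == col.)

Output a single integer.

r17=10001 pc2: +4 =4
r18=10010 pc2: +4 =8
r19=10011 pc3: +8 =16
r20=10100 pc2: +4 =20
r21=10101 pc3: +8 =28
r22=10110 pc3: +8 =36
r23=10111 pc4: +16 =52
r24=11000 pc2: +4 =56
r25=11001 pc3: +8 =64
r26=11010 pc3: +8 =72
r27=11011 pc4: +16 =88
r28=11100 pc3: +8 =96
r29=11101 pc4: +16 =112
r30=11110 pc4: +16 =128
r31=11111 pc5: +32 =160
r32=100000 pc1: +2 =162
r33=100001 pc2: +4 =166
r34=100010 pc2: +4 =170
r35=100011 pc3: +8 =178
r36=100100 pc2: +4 =182
r37=100101 pc3: +8 =190
r38=100110 pc3: +8 =198
r39=100111 pc4: +16 =214
r40=101000 pc2: +4 =218
r41=101001 pc3: +8 =226
r42=101010 pc3: +8 =234
r43=101011 pc4: +16 =250
r44=101100 pc3: +8 =258
r45=101101 pc4: +16 =274
r46=101110 pc4: +16 =290
r47=101111 pc5: +32 =322
r48=110000 pc2: +4 =326
r49=110001 pc3: +8 =334
r50=110010 pc3: +8 =342
r51=110011 pc4: +16 =358
r52=110100 pc3: +8 =366
r53=110101 pc4: +16 =382
r54=110110 pc4: +16 =398
r55=110111 pc5: +32 =430
r56=111000 pc3: +8 =438
r57=111001 pc4: +16 =454
r58=111010 pc4: +16 =470

Answer: 470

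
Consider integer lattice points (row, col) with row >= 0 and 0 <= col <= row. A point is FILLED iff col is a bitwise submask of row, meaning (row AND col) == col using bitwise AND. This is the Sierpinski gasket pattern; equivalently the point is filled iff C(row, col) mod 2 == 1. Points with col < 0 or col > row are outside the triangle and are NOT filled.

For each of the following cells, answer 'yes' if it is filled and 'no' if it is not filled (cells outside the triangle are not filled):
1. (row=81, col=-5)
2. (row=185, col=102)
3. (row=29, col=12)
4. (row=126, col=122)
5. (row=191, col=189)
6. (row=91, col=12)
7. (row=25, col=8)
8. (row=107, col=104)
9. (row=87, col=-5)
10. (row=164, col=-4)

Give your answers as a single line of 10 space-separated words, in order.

Answer: no no yes yes yes no yes yes no no

Derivation:
(81,-5): col outside [0, 81] -> not filled
(185,102): row=0b10111001, col=0b1100110, row AND col = 0b100000 = 32; 32 != 102 -> empty
(29,12): row=0b11101, col=0b1100, row AND col = 0b1100 = 12; 12 == 12 -> filled
(126,122): row=0b1111110, col=0b1111010, row AND col = 0b1111010 = 122; 122 == 122 -> filled
(191,189): row=0b10111111, col=0b10111101, row AND col = 0b10111101 = 189; 189 == 189 -> filled
(91,12): row=0b1011011, col=0b1100, row AND col = 0b1000 = 8; 8 != 12 -> empty
(25,8): row=0b11001, col=0b1000, row AND col = 0b1000 = 8; 8 == 8 -> filled
(107,104): row=0b1101011, col=0b1101000, row AND col = 0b1101000 = 104; 104 == 104 -> filled
(87,-5): col outside [0, 87] -> not filled
(164,-4): col outside [0, 164] -> not filled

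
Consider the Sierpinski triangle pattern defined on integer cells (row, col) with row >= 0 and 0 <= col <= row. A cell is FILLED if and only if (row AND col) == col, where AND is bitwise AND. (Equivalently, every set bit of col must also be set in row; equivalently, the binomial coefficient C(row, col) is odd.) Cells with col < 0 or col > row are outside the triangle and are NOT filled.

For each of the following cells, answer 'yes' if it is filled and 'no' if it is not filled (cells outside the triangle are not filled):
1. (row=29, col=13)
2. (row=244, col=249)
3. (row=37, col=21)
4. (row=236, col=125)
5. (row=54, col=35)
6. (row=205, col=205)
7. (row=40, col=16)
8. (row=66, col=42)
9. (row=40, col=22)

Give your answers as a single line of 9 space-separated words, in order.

Answer: yes no no no no yes no no no

Derivation:
(29,13): row=0b11101, col=0b1101, row AND col = 0b1101 = 13; 13 == 13 -> filled
(244,249): col outside [0, 244] -> not filled
(37,21): row=0b100101, col=0b10101, row AND col = 0b101 = 5; 5 != 21 -> empty
(236,125): row=0b11101100, col=0b1111101, row AND col = 0b1101100 = 108; 108 != 125 -> empty
(54,35): row=0b110110, col=0b100011, row AND col = 0b100010 = 34; 34 != 35 -> empty
(205,205): row=0b11001101, col=0b11001101, row AND col = 0b11001101 = 205; 205 == 205 -> filled
(40,16): row=0b101000, col=0b10000, row AND col = 0b0 = 0; 0 != 16 -> empty
(66,42): row=0b1000010, col=0b101010, row AND col = 0b10 = 2; 2 != 42 -> empty
(40,22): row=0b101000, col=0b10110, row AND col = 0b0 = 0; 0 != 22 -> empty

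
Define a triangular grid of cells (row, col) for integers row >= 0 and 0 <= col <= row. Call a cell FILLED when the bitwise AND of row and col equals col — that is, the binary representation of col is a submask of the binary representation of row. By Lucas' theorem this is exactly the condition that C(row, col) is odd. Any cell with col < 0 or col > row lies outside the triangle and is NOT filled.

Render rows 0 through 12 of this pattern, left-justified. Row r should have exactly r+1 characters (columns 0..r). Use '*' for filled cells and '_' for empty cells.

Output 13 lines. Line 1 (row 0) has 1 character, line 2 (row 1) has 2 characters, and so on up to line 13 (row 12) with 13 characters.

Answer: *
**
*_*
****
*___*
**__**
*_*_*_*
********
*_______*
**______**
*_*_____*_*
****____****
*___*___*___*

Derivation:
r0=0: *
r1=1: **
r2=10: *_*
r3=11: ****
r4=100: *___*
r5=101: **__**
r6=110: *_*_*_*
r7=111: ********
r8=1000: *_______*
r9=1001: **______**
r10=1010: *_*_____*_*
r11=1011: ****____****
r12=1100: *___*___*___*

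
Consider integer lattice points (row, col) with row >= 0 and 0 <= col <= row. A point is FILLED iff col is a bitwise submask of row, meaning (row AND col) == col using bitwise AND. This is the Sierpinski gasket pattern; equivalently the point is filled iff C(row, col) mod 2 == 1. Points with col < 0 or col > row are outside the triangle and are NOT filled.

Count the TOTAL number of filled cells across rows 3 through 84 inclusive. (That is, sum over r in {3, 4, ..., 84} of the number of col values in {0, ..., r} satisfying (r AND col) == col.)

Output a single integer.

r3=11 pc2: +4 =4
r4=100 pc1: +2 =6
r5=101 pc2: +4 =10
r6=110 pc2: +4 =14
r7=111 pc3: +8 =22
r8=1000 pc1: +2 =24
r9=1001 pc2: +4 =28
r10=1010 pc2: +4 =32
r11=1011 pc3: +8 =40
r12=1100 pc2: +4 =44
r13=1101 pc3: +8 =52
r14=1110 pc3: +8 =60
r15=1111 pc4: +16 =76
r16=10000 pc1: +2 =78
r17=10001 pc2: +4 =82
r18=10010 pc2: +4 =86
r19=10011 pc3: +8 =94
r20=10100 pc2: +4 =98
r21=10101 pc3: +8 =106
r22=10110 pc3: +8 =114
r23=10111 pc4: +16 =130
r24=11000 pc2: +4 =134
r25=11001 pc3: +8 =142
r26=11010 pc3: +8 =150
r27=11011 pc4: +16 =166
r28=11100 pc3: +8 =174
r29=11101 pc4: +16 =190
r30=11110 pc4: +16 =206
r31=11111 pc5: +32 =238
r32=100000 pc1: +2 =240
r33=100001 pc2: +4 =244
r34=100010 pc2: +4 =248
r35=100011 pc3: +8 =256
r36=100100 pc2: +4 =260
r37=100101 pc3: +8 =268
r38=100110 pc3: +8 =276
r39=100111 pc4: +16 =292
r40=101000 pc2: +4 =296
r41=101001 pc3: +8 =304
r42=101010 pc3: +8 =312
r43=101011 pc4: +16 =328
r44=101100 pc3: +8 =336
r45=101101 pc4: +16 =352
r46=101110 pc4: +16 =368
r47=101111 pc5: +32 =400
r48=110000 pc2: +4 =404
r49=110001 pc3: +8 =412
r50=110010 pc3: +8 =420
r51=110011 pc4: +16 =436
r52=110100 pc3: +8 =444
r53=110101 pc4: +16 =460
r54=110110 pc4: +16 =476
r55=110111 pc5: +32 =508
r56=111000 pc3: +8 =516
r57=111001 pc4: +16 =532
r58=111010 pc4: +16 =548
r59=111011 pc5: +32 =580
r60=111100 pc4: +16 =596
r61=111101 pc5: +32 =628
r62=111110 pc5: +32 =660
r63=111111 pc6: +64 =724
r64=1000000 pc1: +2 =726
r65=1000001 pc2: +4 =730
r66=1000010 pc2: +4 =734
r67=1000011 pc3: +8 =742
r68=1000100 pc2: +4 =746
r69=1000101 pc3: +8 =754
r70=1000110 pc3: +8 =762
r71=1000111 pc4: +16 =778
r72=1001000 pc2: +4 =782
r73=1001001 pc3: +8 =790
r74=1001010 pc3: +8 =798
r75=1001011 pc4: +16 =814
r76=1001100 pc3: +8 =822
r77=1001101 pc4: +16 =838
r78=1001110 pc4: +16 =854
r79=1001111 pc5: +32 =886
r80=1010000 pc2: +4 =890
r81=1010001 pc3: +8 =898
r82=1010010 pc3: +8 =906
r83=1010011 pc4: +16 =922
r84=1010100 pc3: +8 =930

Answer: 930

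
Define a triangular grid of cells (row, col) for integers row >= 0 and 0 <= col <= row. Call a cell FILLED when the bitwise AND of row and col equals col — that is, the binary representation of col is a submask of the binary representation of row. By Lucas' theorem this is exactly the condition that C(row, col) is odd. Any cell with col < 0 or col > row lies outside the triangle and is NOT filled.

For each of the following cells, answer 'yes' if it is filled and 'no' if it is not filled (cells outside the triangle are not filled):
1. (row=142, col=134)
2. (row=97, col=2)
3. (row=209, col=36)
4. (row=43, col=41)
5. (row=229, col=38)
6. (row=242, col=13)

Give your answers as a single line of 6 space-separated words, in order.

Answer: yes no no yes no no

Derivation:
(142,134): row=0b10001110, col=0b10000110, row AND col = 0b10000110 = 134; 134 == 134 -> filled
(97,2): row=0b1100001, col=0b10, row AND col = 0b0 = 0; 0 != 2 -> empty
(209,36): row=0b11010001, col=0b100100, row AND col = 0b0 = 0; 0 != 36 -> empty
(43,41): row=0b101011, col=0b101001, row AND col = 0b101001 = 41; 41 == 41 -> filled
(229,38): row=0b11100101, col=0b100110, row AND col = 0b100100 = 36; 36 != 38 -> empty
(242,13): row=0b11110010, col=0b1101, row AND col = 0b0 = 0; 0 != 13 -> empty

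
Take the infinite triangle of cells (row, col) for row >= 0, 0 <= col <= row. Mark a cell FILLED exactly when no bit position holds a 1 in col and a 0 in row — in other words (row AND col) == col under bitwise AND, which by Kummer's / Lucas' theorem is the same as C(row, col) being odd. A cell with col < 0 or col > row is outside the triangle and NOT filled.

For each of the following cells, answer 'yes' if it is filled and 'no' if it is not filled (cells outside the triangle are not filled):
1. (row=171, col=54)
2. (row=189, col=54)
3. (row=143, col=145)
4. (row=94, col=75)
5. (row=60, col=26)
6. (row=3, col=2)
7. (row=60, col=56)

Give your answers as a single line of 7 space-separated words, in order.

(171,54): row=0b10101011, col=0b110110, row AND col = 0b100010 = 34; 34 != 54 -> empty
(189,54): row=0b10111101, col=0b110110, row AND col = 0b110100 = 52; 52 != 54 -> empty
(143,145): col outside [0, 143] -> not filled
(94,75): row=0b1011110, col=0b1001011, row AND col = 0b1001010 = 74; 74 != 75 -> empty
(60,26): row=0b111100, col=0b11010, row AND col = 0b11000 = 24; 24 != 26 -> empty
(3,2): row=0b11, col=0b10, row AND col = 0b10 = 2; 2 == 2 -> filled
(60,56): row=0b111100, col=0b111000, row AND col = 0b111000 = 56; 56 == 56 -> filled

Answer: no no no no no yes yes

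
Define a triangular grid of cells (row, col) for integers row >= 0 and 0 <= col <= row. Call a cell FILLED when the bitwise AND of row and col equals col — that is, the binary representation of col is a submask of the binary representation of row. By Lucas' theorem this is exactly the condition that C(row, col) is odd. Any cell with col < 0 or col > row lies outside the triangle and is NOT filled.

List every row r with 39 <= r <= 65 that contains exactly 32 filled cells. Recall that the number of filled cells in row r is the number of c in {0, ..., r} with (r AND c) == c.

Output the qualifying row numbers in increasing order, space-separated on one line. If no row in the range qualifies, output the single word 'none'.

Answer: 47 55 59 61 62

Derivation:
Row r has 2^popcount(r) filled cells, so we need popcount(r) = log2(32) = 5.
Scan r = 39..65 and keep those with exactly 5 one-bits:
r=39=100111 popcount=4 -> skip
r=40=101000 popcount=2 -> skip
r=41=101001 popcount=3 -> skip
r=42=101010 popcount=3 -> skip
r=43=101011 popcount=4 -> skip
r=44=101100 popcount=3 -> skip
r=45=101101 popcount=4 -> skip
r=46=101110 popcount=4 -> skip
r=47=101111 popcount=5 -> KEEP
r=48=110000 popcount=2 -> skip
r=49=110001 popcount=3 -> skip
r=50=110010 popcount=3 -> skip
r=51=110011 popcount=4 -> skip
r=52=110100 popcount=3 -> skip
r=53=110101 popcount=4 -> skip
r=54=110110 popcount=4 -> skip
r=55=110111 popcount=5 -> KEEP
r=56=111000 popcount=3 -> skip
r=57=111001 popcount=4 -> skip
r=58=111010 popcount=4 -> skip
r=59=111011 popcount=5 -> KEEP
r=60=111100 popcount=4 -> skip
r=61=111101 popcount=5 -> KEEP
r=62=111110 popcount=5 -> KEEP
r=63=111111 popcount=6 -> skip
r=64=1000000 popcount=1 -> skip
r=65=1000001 popcount=2 -> skip
Kept rows: 47 55 59 61 62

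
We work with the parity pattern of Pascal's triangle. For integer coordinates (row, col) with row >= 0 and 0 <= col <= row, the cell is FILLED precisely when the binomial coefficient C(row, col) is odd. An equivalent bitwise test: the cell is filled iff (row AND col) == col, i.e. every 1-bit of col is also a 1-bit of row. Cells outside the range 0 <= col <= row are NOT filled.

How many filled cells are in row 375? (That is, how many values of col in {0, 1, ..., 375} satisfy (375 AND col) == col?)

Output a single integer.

375 in binary = 101110111
popcount(375) = number of 1-bits in 101110111 = 7
A col c satisfies (375 AND c) == c iff every set bit of c is also set in 375; each of the 7 set bits of 375 can independently be on or off in c.
count = 2^7 = 128

Answer: 128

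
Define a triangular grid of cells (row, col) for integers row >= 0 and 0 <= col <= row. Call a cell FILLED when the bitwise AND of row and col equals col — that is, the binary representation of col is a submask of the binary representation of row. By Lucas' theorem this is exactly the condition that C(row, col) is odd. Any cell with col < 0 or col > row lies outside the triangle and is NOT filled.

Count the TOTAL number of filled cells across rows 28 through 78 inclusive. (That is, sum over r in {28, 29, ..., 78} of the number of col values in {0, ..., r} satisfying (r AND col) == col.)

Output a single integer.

r28=11100 pc3: +8 =8
r29=11101 pc4: +16 =24
r30=11110 pc4: +16 =40
r31=11111 pc5: +32 =72
r32=100000 pc1: +2 =74
r33=100001 pc2: +4 =78
r34=100010 pc2: +4 =82
r35=100011 pc3: +8 =90
r36=100100 pc2: +4 =94
r37=100101 pc3: +8 =102
r38=100110 pc3: +8 =110
r39=100111 pc4: +16 =126
r40=101000 pc2: +4 =130
r41=101001 pc3: +8 =138
r42=101010 pc3: +8 =146
r43=101011 pc4: +16 =162
r44=101100 pc3: +8 =170
r45=101101 pc4: +16 =186
r46=101110 pc4: +16 =202
r47=101111 pc5: +32 =234
r48=110000 pc2: +4 =238
r49=110001 pc3: +8 =246
r50=110010 pc3: +8 =254
r51=110011 pc4: +16 =270
r52=110100 pc3: +8 =278
r53=110101 pc4: +16 =294
r54=110110 pc4: +16 =310
r55=110111 pc5: +32 =342
r56=111000 pc3: +8 =350
r57=111001 pc4: +16 =366
r58=111010 pc4: +16 =382
r59=111011 pc5: +32 =414
r60=111100 pc4: +16 =430
r61=111101 pc5: +32 =462
r62=111110 pc5: +32 =494
r63=111111 pc6: +64 =558
r64=1000000 pc1: +2 =560
r65=1000001 pc2: +4 =564
r66=1000010 pc2: +4 =568
r67=1000011 pc3: +8 =576
r68=1000100 pc2: +4 =580
r69=1000101 pc3: +8 =588
r70=1000110 pc3: +8 =596
r71=1000111 pc4: +16 =612
r72=1001000 pc2: +4 =616
r73=1001001 pc3: +8 =624
r74=1001010 pc3: +8 =632
r75=1001011 pc4: +16 =648
r76=1001100 pc3: +8 =656
r77=1001101 pc4: +16 =672
r78=1001110 pc4: +16 =688

Answer: 688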